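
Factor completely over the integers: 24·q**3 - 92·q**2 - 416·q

4·q·(2·q - 13)·(3·q + 8)

Pull out the common factor 4·q, then factor the remaining trinomial.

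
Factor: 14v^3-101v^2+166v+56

Testing divisors of the constant over divisors of the leading coefficient, v = 7/2 is a root, giving the factor (2v-7) and quotient 7v^2-26v-8.
The remaining quadratic factors as (v-4)(7v+2).

(2v-7)(7v+2)(v-4)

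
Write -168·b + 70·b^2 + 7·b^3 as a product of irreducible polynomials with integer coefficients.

7·b·(b + 12)·(b - 2)

Pull out the common factor 7·b, then factor the remaining trinomial.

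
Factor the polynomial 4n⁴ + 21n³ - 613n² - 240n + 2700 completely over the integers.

Trying the rational-root candidates, n = -9/4 is a root, so (4n + 9) divides it; the quotient is n³ + 3n² - 160n + 300.
Then n = 2 is a root, so (n - 2) divides it; the quotient is n² + 5n - 150.
The remaining quadratic factors as (n - 10)(n + 15).

(4n + 9)(n + 15)(n - 10)(n - 2)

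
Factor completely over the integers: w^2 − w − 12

Two integers with product −12 and sum −1 are 3 and −4.

(w + 3)·(w − 4)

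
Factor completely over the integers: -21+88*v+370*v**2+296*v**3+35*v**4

Testing divisors of the constant over divisors of the leading coefficient, v = -1 is a root, so (v+1) divides it; the quotient is 35*v**3+261*v**2+109*v-21.
Next, v = 1/7 is a root, so (7*v-1) divides it; the quotient is 5*v**2+38*v+21.
The remaining quadratic factors as (v+7)(5*v+3).

(5*v+3)*(7*v-1)*(v+1)*(v+7)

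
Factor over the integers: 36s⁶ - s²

s²(6s² + 1)(6s² - 1)

Every term has a factor of s²; factoring it out leaves 36s⁴ - 1.
Recognize a difference of squares with the parts 6s² and 1.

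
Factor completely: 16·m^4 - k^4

(2·m - k)·(2·m + k)·(4·m^2 + k^2)

Write as (4·m^2)² − (k^2)², then factor 4·m^2 - k^2 once more.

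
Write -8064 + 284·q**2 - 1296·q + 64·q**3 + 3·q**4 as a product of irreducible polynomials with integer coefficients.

(3·q - 14)·(q + 12)·(q + 6)·(q + 8)

Among the possible rational roots, q = -12 is a root, so (q + 12) divides it; the quotient is 3·q**3 + 28·q**2 - 52·q - 672.
Next, q = -6 is a root, giving the factor (q + 6) and quotient 3·q**2 + 10·q - 112.
The remaining quadratic factors as (q + 8)(3·q - 14).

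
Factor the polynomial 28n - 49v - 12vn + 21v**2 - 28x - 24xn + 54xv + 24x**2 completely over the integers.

Group: 4x(6x + 3v - 7) + (7v - 4n)(6x + 3v - 7); both groups contain (6x + 3v - 7).

(4x + 7v - 4n)(6x + 3v - 7)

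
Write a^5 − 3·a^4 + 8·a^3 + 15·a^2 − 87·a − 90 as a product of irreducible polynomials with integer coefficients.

Trying the rational-root candidates, a = 3 is a root, giving the factor (a − 3) and quotient a^4 + 8·a^2 + 39·a + 30.
Continuing, a = −1 is a root, so (a + 1) divides it; the quotient is a^3 − a^2 + 9·a + 30.
Then a = −2 is a root, so (a + 2) divides it; the quotient is a^2 − 3·a + 15.
The quadratic a^2 − 3·a + 15 has discriminant −51 < 0 and is irreducible over ℤ.

(a + 1)·(a + 2)·(a − 3)·(a^2 − 3·a + 15)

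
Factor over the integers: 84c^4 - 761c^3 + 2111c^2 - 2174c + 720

Trying the rational-root candidates, c = 5 is a root, so (c - 5) is a factor; dividing leaves 84c^3 - 341c^2 + 406c - 144.
Next, c = 9/4 is a root, so (4c - 9) is a factor; dividing leaves 21c^2 - 38c + 16.
The remaining quadratic factors as (3c - 2)(7c - 8).

(3c - 2)(4c - 9)(7c - 8)(c - 5)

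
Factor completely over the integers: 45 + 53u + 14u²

Need a pair with product 14·45 = 630 and sum 53: that's 18 and 35.
Split the middle term: 14u² + 18u + 35u + 45 = 2u(7u + 9) + 5(7u + 9).

(2u + 5)(7u + 9)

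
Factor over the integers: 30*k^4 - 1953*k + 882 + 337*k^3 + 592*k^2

Among the possible rational roots, k = -6 is a root, so (k + 6) is a factor; dividing leaves 30*k^3 + 157*k^2 - 350*k + 147.
Next, k = 3/5 is a root, so (5*k - 3) divides it; the quotient is 6*k^2 + 35*k - 49.
The remaining quadratic factors as (6*k - 7)(k + 7).

(5*k - 3)*(6*k - 7)*(k + 6)*(k + 7)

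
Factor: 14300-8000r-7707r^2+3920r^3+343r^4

(7r+10)(7r-10)(7r-11)(r+13)

Among the possible rational roots, r = -13 is a root, so (r+13) is a factor; dividing leaves 343r^3-539r^2-700r+1100.
Next, r = 11/7 is a root, so (7r-11) is a factor; dividing leaves 49r^2-100.
The remaining quadratic factors as (7r+10)(7r-10).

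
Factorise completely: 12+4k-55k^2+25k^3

Trying the rational-root candidates, k = 2 is a root, so (k-2) divides it; the quotient is 25k^2-5k-6.
The remaining quadratic factors as (5k+2)(5k-3).

(5k+2)(5k-3)(k-2)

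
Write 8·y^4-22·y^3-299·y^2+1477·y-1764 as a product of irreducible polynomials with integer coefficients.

(2·y-7)·(4·y-9)·(y+7)·(y-4)

Trying the rational-root candidates, y = 9/4 is a root, so (4·y-9) is a factor; dividing leaves 2·y^3-y^2-77·y+196.
Then y = 7/2 is a root, so (2·y-7) divides it; the quotient is y^2+3·y-28.
The remaining quadratic factors as (y-4)(y+7).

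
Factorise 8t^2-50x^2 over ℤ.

Pull out the common factor 2; 4t^2-25x^2 is a difference of squares.

2(2t+5x)(2t-5x)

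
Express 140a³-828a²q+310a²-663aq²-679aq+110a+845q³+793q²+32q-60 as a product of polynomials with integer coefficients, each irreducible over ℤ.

Group: 2a(70a²+41aq+50a-65q²-76q-20) + (-13q+3)(70a²+41aq+50a-65q²-76q-20); both groups contain (70a²+41aq+50a-65q²-76q-20), so (2a-13q+3) is a factor with cofactor 70a²+41aq+50a-65q²-76q-20.
The cofactor groups again: 70a²+41aq+50a-65q²-76q-20 = 7a(10a+13q+10) + (-5q-2)(10a+13q+10); both groups contain (10a+13q+10), giving (7a-5q-2)(10a+13q+10).

(10a+13q+10)(2a-13q+3)(7a-5q-2)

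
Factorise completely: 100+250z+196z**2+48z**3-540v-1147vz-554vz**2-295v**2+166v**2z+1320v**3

(11v-z-2)(15v-8z-10)(8v+6z+5)

Group: 8v(165v**2-103vz-140v+8z**2+26z+20) + (6z+5)(165v**2-103vz-140v+8z**2+26z+20); both groups contain (165v**2-103vz-140v+8z**2+26z+20), so (8v+6z+5) is a factor with cofactor 165v**2-103vz-140v+8z**2+26z+20.
The cofactor groups again: 165v**2-103vz-140v+8z**2+26z+20 = 11v(15v-8z-10) + (-z-2)(15v-8z-10); both groups contain (15v-8z-10), giving (11v-z-2)(15v-8z-10).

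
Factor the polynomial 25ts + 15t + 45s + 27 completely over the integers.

Group as (25ts + 15t) + (45s + 27) = 5t(5s + 3) + 9(5s + 3).
Both groups share the factor (5s + 3).

(5s + 3)(5t + 9)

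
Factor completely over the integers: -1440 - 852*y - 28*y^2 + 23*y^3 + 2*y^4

By the rational root theorem, y = -8 is a root, giving the factor (y + 8) and quotient 2*y^3 + 7*y^2 - 84*y - 180.
Next, y = -15/2 is a root, giving the factor (2*y + 15) and quotient y^2 - 4*y - 12.
The remaining quadratic factors as (y + 2)(y - 6).

(2*y + 15)*(y + 2)*(y + 8)*(y - 6)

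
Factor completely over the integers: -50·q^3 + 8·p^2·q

2·q·(2·p + 5·q)·(2·p - 5·q)

Factor out 2·q, leaving 4·p^2 - 25·q^2, which is a difference of two squares.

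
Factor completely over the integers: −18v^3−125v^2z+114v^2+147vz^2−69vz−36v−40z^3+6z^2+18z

−(2v−z)(9v−5z−3)(v+8z−6)

Group: v(−18v^2+19vz+6v−5z^2−3z) + (8z−6)(−18v^2+19vz+6v−5z^2−3z); both groups contain (−18v^2+19vz+6v−5z^2−3z), so (v+8z−6) is a factor with cofactor −18v^2+19vz+6v−5z^2−3z.
The cofactor groups again: −18v^2+19vz+6v−5z^2−3z = −2v(9v−5z−3) + z(9v−5z−3); both groups contain (9v−5z−3), giving −(2v−z)(9v−5z−3).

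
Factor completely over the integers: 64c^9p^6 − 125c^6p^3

c^6p^3(4cp − 5)(16c^2p^2 + 20cp + 25)

Pull out the common factor c^6p^3, leaving 64c^3p^3 − 125.
Recognize a difference of cubes with the parts 4cp and 5.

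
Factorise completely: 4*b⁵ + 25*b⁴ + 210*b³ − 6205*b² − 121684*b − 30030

(4*b + 1)*(b + 11)*(b − 13)*(b² + 8*b + 210)

By the rational root theorem, b = −1/4 is a root, so (4*b + 1) is a factor; dividing leaves b⁴ + 6*b³ + 51*b² − 1564*b − 30030.
Then b = 13 is a root, giving the factor (b − 13) and quotient b³ + 19*b² + 298*b + 2310.
Continuing, b = −11 is a root, giving the factor (b + 11) and quotient b² + 8*b + 210.
The quadratic b² + 8*b + 210 has discriminant −776 < 0 and is irreducible over ℤ.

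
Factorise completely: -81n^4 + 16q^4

Difference of squares twice: with A = 2q and B = 3n, A⁴ − B⁴ = (A² − B²)(A² + B²), and A² − B² factors again.

(2q - 3n)(2q + 3n)(4q^2 + 9n^2)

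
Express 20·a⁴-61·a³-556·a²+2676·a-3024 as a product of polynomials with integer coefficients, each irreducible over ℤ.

(4·a-9)·(5·a-14)·(a+6)·(a-4)

By the rational root theorem, a = -6 is a root, so (a+6) is a factor; dividing leaves 20·a³-181·a²+530·a-504.
Then a = 14/5 is a root, so (5·a-14) is a factor; dividing leaves 4·a²-25·a+36.
The remaining quadratic factors as (4·a-9)(a-4).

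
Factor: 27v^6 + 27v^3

27v^3(v + 1)(v^2 - v + 1)

Every term has a factor of 27v^3; factoring it out leaves v^3 + 1.
Recognize a sum of cubes with the parts v and 1.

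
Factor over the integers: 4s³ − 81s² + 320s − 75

(4s − 1)(s − 15)(s − 5)

Trying the rational-root candidates, s = 1/4 is a root, giving the factor (4s − 1) and quotient s² − 20s + 75.
The remaining quadratic factors as (s − 15)(s − 5).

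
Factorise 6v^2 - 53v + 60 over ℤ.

Need a pair with product 6·60 = 360 and sum -53: that's -8 and -45.
Split the middle term: 6v^2 - 8v - 45v + 60 = 2v(3v - 4) - 15(3v - 4).

(2v - 15)(3v - 4)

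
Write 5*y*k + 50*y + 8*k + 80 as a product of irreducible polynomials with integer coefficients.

Group as (5*y*k + 50*y) + (8*k + 80) = 5*y*(k + 10) + 8*(k + 10).
Both groups share the factor (k + 10).

(5*y + 8)*(k + 10)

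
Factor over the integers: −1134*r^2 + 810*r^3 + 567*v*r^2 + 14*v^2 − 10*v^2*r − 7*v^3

Group: 7*v*(−v^2 + 81*r^2) + (10*r − 14)*(−v^2 + 81*r^2); both groups contain (−v^2 + 81*r^2), so (7*v + 10*r − 14) is a factor with cofactor −v^2 + 81*r^2.
The cofactor groups again: −v^2 + 81*r^2 = −v*(v + 9*r) + 9*r*(v + 9*r); both groups contain (v + 9*r), giving −(v − 9*r)*(v + 9*r).

−(v − 9*r)*(7*v + 10*r − 14)*(v + 9*r)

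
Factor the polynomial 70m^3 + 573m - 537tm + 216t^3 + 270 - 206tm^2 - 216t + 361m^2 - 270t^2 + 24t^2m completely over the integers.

(4t - 2m - 5)(9t - 5m - 9)(6t + 7m + 6)

Group: 9t(24t^2 + 16tm - 6t - 14m^2 - 47m - 30) + (-5m - 9)(24t^2 + 16tm - 6t - 14m^2 - 47m - 30); both groups contain (24t^2 + 16tm - 6t - 14m^2 - 47m - 30), so (9t - 5m - 9) is a factor with cofactor 24t^2 + 16tm - 6t - 14m^2 - 47m - 30.
The cofactor groups again: 24t^2 + 16tm - 6t - 14m^2 - 47m - 30 = 4t(6t + 7m + 6) + (-2m - 5)(6t + 7m + 6); both groups contain (6t + 7m + 6), giving (4t - 2m - 5)(6t + 7m + 6).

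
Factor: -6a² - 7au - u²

Group: -6a(a + u) - u(a + u); both groups contain (a + u).

-(6a + u)(a + u)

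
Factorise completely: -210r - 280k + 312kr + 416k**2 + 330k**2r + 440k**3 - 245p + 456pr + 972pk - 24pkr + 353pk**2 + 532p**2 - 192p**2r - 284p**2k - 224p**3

-(4p - 5k - 7)(8p + 11k - 5)(7p + 8k + 6r)

Group: 8p(-28p**2 + 3pk - 24pr + 49p + 40k**2 + 30kr + 56k + 42r) + (11k - 5)(-28p**2 + 3pk - 24pr + 49p + 40k**2 + 30kr + 56k + 42r); both groups contain (-28p**2 + 3pk - 24pr + 49p + 40k**2 + 30kr + 56k + 42r), so (8p + 11k - 5) is a factor with cofactor -28p**2 + 3pk - 24pr + 49p + 40k**2 + 30kr + 56k + 42r.
The cofactor groups again: -28p**2 + 3pk - 24pr + 49p + 40k**2 + 30kr + 56k + 42r = -7p(4p - 5k - 7) + (-8k - 6r)(4p - 5k - 7); both groups contain (4p - 5k - 7), giving -(7p + 8k + 6r)(4p - 5k - 7).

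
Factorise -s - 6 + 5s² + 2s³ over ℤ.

(2s + 3)(s + 2)(s - 1)

By the rational root theorem, s = 1 is a root, so (s - 1) divides it; the quotient is 2s² + 7s + 6.
The remaining quadratic factors as (2s + 3)(s + 2).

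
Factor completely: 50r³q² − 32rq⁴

Pull out the common factor 2rq²; 25r² − 16q² is a difference of squares.

2q²r(5r − 4q)(5r + 4q)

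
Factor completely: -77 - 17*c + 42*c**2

(6*c + 7)*(7*c - 11)

Need a pair with product 42·(-77) = -3234 and sum -17: that's 49 and -66.
Split the middle term: 42*c**2 + 49*c - 66*c - 77 = 7*c*(6*c + 7) - 11*(6*c + 7).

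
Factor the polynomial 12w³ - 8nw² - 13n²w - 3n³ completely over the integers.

-(3n - 2w)(n + 2w)(n + 3w)

Group: n(-3n² - 4nw + 4w²) + 3w(-3n² - 4nw + 4w²); both groups contain (-3n² - 4nw + 4w²), so (n + 3w) is a factor with cofactor -3n² - 4nw + 4w².
The cofactor groups again: -3n² - 4nw + 4w² = -n(3n - 2w) - 2w(3n - 2w); both groups contain (3n - 2w), giving -(n + 2w)(3n - 2w).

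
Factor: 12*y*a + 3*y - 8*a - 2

Group as (12*y*a + 3*y) + (-8*a - 2) = 3*y*(4*a + 1) - 2*(4*a + 1).
Both groups share the factor (4*a + 1).

(3*y - 2)*(4*a + 1)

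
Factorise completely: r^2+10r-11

Two integers with product -11 and sum 10 are -1 and 11.

(r+11)(r-1)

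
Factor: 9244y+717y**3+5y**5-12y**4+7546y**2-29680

(5y-7)(y+4)(y+5)(y**2-10y+212)

By the rational root theorem, y = -4 is a root, so (y+4) is a factor; dividing leaves 5y**4-32y**3+845y**2+4166y-7420.
Next, y = -5 is a root, so (y+5) is a factor; dividing leaves 5y**3-57y**2+1130y-1484.
Next, y = 7/5 is a root, giving the factor (5y-7) and quotient y**2-10y+212.
The quadratic y**2-10y+212 has discriminant -748 < 0 and is irreducible over ℤ.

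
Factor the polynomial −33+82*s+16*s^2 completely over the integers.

Need a pair with product 16·(−33) = −528 and sum 82: that's 88 and −6.
Split the middle term: 16*s^2+88*s − 6*s−33 = 8*s*(2*s+11) − 3*(2*s+11).

(2*s+11)*(8*s−3)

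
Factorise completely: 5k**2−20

5(k+2)(k−2)

Pull out the common factor 5; k**2−4 is a difference of squares.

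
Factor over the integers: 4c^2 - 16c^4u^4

Every term has a factor of 4c^2; factoring it out leaves -4c^2u^4 + 1.
Recognize a difference of squares with the parts 1 and 2cu^2.

-4c^2(2cu^2 + 1)(2cu^2 - 1)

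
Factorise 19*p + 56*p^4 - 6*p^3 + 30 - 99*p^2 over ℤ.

(2*p + 1)*(4*p + 5)*(7*p - 6)*(p - 1)

Testing divisors of the constant over divisors of the leading coefficient, p = -1/2 is a root, so (2*p + 1) divides it; the quotient is 28*p^3 - 17*p^2 - 41*p + 30.
Next, p = -5/4 is a root, giving the factor (4*p + 5) and quotient 7*p^2 - 13*p + 6.
The remaining quadratic factors as (p - 1)(7*p - 6).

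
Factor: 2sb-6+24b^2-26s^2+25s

-(2s-2b-1)(13s+12b-6)

Group: -13s(2s-2b-1) + (-12b+6)(2s-2b-1); both groups contain (2s-2b-1).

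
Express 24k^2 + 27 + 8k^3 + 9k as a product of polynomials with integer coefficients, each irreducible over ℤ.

Group as (8k^3 + 9k) + (24k^2 + 27) = k(8k^2 + 9) + 3(8k^2 + 9).
Both groups share the factor (8k^2 + 9).

(k + 3)(8k^2 + 9)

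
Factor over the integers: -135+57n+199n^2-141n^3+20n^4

(4n+3)(5n-9)(n-1)(n-5)

By the rational root theorem, n = 1 is a root, so (n-1) is a factor; dividing leaves 20n^3-121n^2+78n+135.
Then n = 5 is a root, so (n-5) is a factor; dividing leaves 20n^2-21n-27.
The remaining quadratic factors as (5n-9)(4n+3).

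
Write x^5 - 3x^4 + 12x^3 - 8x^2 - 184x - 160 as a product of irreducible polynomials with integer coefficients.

Testing divisors of the constant over divisors of the leading coefficient, x = -1 is a root, so (x + 1) divides it; the quotient is x^4 - 4x^3 + 16x^2 - 24x - 160.
Continuing, x = -2 is a root, so (x + 2) is a factor; dividing leaves x^3 - 6x^2 + 28x - 80.
Next, x = 4 is a root, giving the factor (x - 4) and quotient x^2 - 2x + 20.
The quadratic x^2 - 2x + 20 has discriminant -76 < 0 and is irreducible over ℤ.

(x + 1)(x + 2)(x - 4)(x^2 - 2x + 20)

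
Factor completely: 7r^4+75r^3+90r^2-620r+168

Testing divisors of the constant over divisors of the leading coefficient, r = 2/7 is a root, so (7r-2) divides it; the quotient is r^3+11r^2+16r-84.
Next, r = 2 is a root, giving the factor (r-2) and quotient r^2+13r+42.
The remaining quadratic factors as (r+7)(r+6).

(7r-2)(r+6)(r+7)(r-2)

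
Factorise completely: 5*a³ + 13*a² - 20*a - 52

(5*a + 13)*(a + 2)*(a - 2)

Group as (5*a³ - 20*a) + (13*a² - 52) = 5*a*(a² - 4) + 13*(a² - 4).
Both groups share the factor (a² - 4).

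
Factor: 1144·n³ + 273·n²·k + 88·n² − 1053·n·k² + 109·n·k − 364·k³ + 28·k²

(13·n − 13·k + 1)·(11·n + 4·k)·(8·n + 7·k)

Group: 13·n·(88·n² + 109·n·k + 28·k²) + (−13·k + 1)·(88·n² + 109·n·k + 28·k²); both groups contain (88·n² + 109·n·k + 28·k²), so (13·n − 13·k + 1) is a factor with cofactor 88·n² + 109·n·k + 28·k².
The cofactor groups again: 88·n² + 109·n·k + 28·k² = 11·n·(8·n + 7·k) + 4·k·(8·n + 7·k); both groups contain (8·n + 7·k), giving (11·n + 4·k)·(8·n + 7·k).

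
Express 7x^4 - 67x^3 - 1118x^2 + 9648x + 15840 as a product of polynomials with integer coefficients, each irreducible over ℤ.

(7x + 10)(x + 12)(x - 11)(x - 12)

Testing divisors of the constant over divisors of the leading coefficient, x = -10/7 is a root, so (7x + 10) divides it; the quotient is x^3 - 11x^2 - 144x + 1584.
Continuing, x = 11 is a root, so (x - 11) is a factor; dividing leaves x^2 - 144.
The remaining quadratic factors as (x - 12)(x + 12).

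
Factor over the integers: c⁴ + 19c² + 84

Substitute u = c² to get a quadratic in u, then factor.
c² + 12 is irreducible over ℤ (always positive, so no real roots).
c² + 7 is irreducible over ℤ (always positive, so no real roots).

(c² + 12)(c² + 7)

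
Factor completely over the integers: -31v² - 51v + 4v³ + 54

Testing divisors of the constant over divisors of the leading coefficient, v = -2 is a root, so (v + 2) is a factor; dividing leaves 4v² - 39v + 27.
The remaining quadratic factors as (4v - 3)(v - 9).

(4v - 3)(v + 2)(v - 9)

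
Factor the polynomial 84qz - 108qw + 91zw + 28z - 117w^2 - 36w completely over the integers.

Group: 7z(12q + 13w + 4) - 9w(12q + 13w + 4); both groups contain (12q + 13w + 4).

(7z - 9w)(12q + 13w + 4)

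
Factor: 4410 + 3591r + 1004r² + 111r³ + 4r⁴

(4r + 15)(r + 14)(r + 3)(r + 7)

Among the possible rational roots, r = -15/4 is a root, so (4r + 15) divides it; the quotient is r³ + 24r² + 161r + 294.
Then r = -14 is a root, so (r + 14) divides it; the quotient is r² + 10r + 21.
The remaining quadratic factors as (r + 7)(r + 3).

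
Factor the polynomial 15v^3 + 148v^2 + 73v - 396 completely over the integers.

Among the possible rational roots, v = 4/3 is a root, so (3v - 4) divides it; the quotient is 5v^2 + 56v + 99.
The remaining quadratic factors as (5v + 11)(v + 9).

(3v - 4)(5v + 11)(v + 9)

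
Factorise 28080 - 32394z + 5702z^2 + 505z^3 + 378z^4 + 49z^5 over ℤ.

Trying the rational-root candidates, z = 8/7 is a root, giving the factor (7z - 8) and quotient 7z^4 + 62z^3 + 143z^2 + 978z - 3510.
Then z = -9 is a root, so (z + 9) divides it; the quotient is 7z^3 - z^2 + 152z - 390.
Then z = 15/7 is a root, so (7z - 15) divides it; the quotient is z^2 + 2z + 26.
The quadratic z^2 + 2z + 26 has discriminant -100 < 0 and is irreducible over ℤ.

(7z - 15)(7z - 8)(z + 9)(z^2 + 2z + 26)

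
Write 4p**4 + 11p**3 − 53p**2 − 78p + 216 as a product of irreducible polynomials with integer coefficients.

(4p − 9)(p + 3)(p + 4)(p − 2)

Testing divisors of the constant over divisors of the leading coefficient, p = −4 is a root, giving the factor (p + 4) and quotient 4p**3 − 5p**2 − 33p + 54.
Continuing, p = −3 is a root, so (p + 3) divides it; the quotient is 4p**2 − 17p + 18.
The remaining quadratic factors as (p − 2)(4p − 9).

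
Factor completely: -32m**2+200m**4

Pull out the common factor 8m**2; 25m**2-4 is a difference of squares.

8m**2(5m+2)(5m-2)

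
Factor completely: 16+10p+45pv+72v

Group as (45pv+10p) + (72v+16) = 5p(9v+2) + 8(9v+2).
Both groups share the factor (9v+2).

(5p+8)(9v+2)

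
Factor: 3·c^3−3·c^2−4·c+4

Group as (3·c^3−4·c) + (−3·c^2+4) = c·(3·c^2−4) − (3·c^2−4).
Both groups share the factor (3·c^2−4).

(c−1)·(3·c^2−4)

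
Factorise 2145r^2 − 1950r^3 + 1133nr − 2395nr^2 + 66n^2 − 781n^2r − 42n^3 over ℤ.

Group: 7n(−6n^2 − 103nr − 195r^2) + (10r − 11)(−6n^2 − 103nr − 195r^2); both groups contain (−6n^2 − 103nr − 195r^2), so (7n + 10r − 11) is a factor with cofactor −6n^2 − 103nr − 195r^2.
The cofactor groups again: −6n^2 − 103nr − 195r^2 = −6n(n + 15r) − 13r(n + 15r); both groups contain (n + 15r), giving −(6n + 13r)(n + 15r).

−(6n + 13r)(7n + 10r − 11)(n + 15r)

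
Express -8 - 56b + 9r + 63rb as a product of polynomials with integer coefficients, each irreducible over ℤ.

Group as (63rb + 9r) + (-56b - 8) = 9r(7b + 1) - 8(7b + 1).
Both groups share the factor (7b + 1).

(7b + 1)(9r - 8)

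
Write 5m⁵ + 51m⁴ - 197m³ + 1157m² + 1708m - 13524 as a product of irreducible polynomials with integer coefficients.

By the rational root theorem, m = -3 is a root, so (m + 3) divides it; the quotient is 5m⁴ + 36m³ - 305m² + 2072m - 4508.
Next, m = 14/5 is a root, giving the factor (5m - 14) and quotient m³ + 10m² - 33m + 322.
Then m = -14 is a root, so (m + 14) divides it; the quotient is m² - 4m + 23.
The quadratic m² - 4m + 23 has discriminant -76 < 0 and is irreducible over ℤ.

(5m - 14)(m + 14)(m + 3)(m² - 4m + 23)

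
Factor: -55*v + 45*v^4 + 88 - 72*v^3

Group as (45*v^4 - 55*v) + (-72*v^3 + 88) = 5*v*(9*v^3 - 11) - 8*(9*v^3 - 11).
Both groups share the factor (9*v^3 - 11).

(5*v - 8)*(9*v^3 - 11)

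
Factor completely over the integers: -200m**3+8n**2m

Every term has a factor of 8m. Then n**2-25m**2 = (n)² − (5m)².

8m(n-5m)(n+5m)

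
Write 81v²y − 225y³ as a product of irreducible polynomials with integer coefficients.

9y(3v + 5y)(3v − 5y)

Pull out the common factor 9y; 9v² − 25y² is a difference of squares.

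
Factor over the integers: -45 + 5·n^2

Every term has a factor of 5. Then n^2 - 9 = (n)² − (3)².

5·(n + 3)·(n - 3)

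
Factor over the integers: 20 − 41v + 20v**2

(4v − 5)(5v − 4)

Need a pair with product 20·20 = 400 and sum −41: that's −25 and −16.
Split the middle term: 20v**2 − 25v − 16v + 20 = 5v(4v − 5) − 4(4v − 5).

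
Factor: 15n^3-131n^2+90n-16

(3n-1)(5n-2)(n-8)

Among the possible rational roots, n = 1/3 is a root, so (3n-1) divides it; the quotient is 5n^2-42n+16.
The remaining quadratic factors as (n-8)(5n-2).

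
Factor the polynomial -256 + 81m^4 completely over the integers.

(3m + 4)(3m - 4)(9m^2 + 16)

Write as (9m^2)² − (16)², then factor 9m^2 - 16 once more.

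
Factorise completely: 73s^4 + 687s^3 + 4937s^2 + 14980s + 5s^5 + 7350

Trying the rational-root candidates, s = -5 is a root, so (s + 5) is a factor; dividing leaves 5s^4 + 48s^3 + 447s^2 + 2702s + 1470.
Then s = -3/5 is a root, so (5s + 3) is a factor; dividing leaves s^3 + 9s^2 + 84s + 490.
Continuing, s = -7 is a root, so (s + 7) is a factor; dividing leaves s^2 + 2s + 70.
The quadratic s^2 + 2s + 70 has discriminant -276 < 0 and is irreducible over ℤ.

(5s + 3)(s + 5)(s + 7)(s^2 + 2s + 70)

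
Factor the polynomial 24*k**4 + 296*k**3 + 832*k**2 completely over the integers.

8*k**2*(3*k + 13)*(k + 8)

Pull out the common factor 8*k**2, then factor the remaining trinomial.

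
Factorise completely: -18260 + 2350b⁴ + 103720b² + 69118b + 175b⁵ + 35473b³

(5b + 11)(5b - 1)(7b + 10)(b² + 10b + 166)

By the rational root theorem, b = -10/7 is a root, so (7b + 10) is a factor; dividing leaves 25b⁴ + 300b³ + 4639b² + 8190b - 1826.
Continuing, b = 1/5 is a root, giving the factor (5b - 1) and quotient 5b³ + 61b² + 940b + 1826.
Then b = -11/5 is a root, so (5b + 11) divides it; the quotient is b² + 10b + 166.
The quadratic b² + 10b + 166 has discriminant -564 < 0 and is irreducible over ℤ.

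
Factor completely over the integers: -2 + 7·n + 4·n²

Need a pair with product 4·(-2) = -8 and sum 7: that's 8 and -1.
Split the middle term: 4·n² + 8·n - n - 2 = 4·n·(n + 2) - (n + 2).

(4·n - 1)·(n + 2)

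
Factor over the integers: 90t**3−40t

10t(3t+2)(3t−2)

Pull out the common factor 10t; 9t**2−4 is a difference of squares.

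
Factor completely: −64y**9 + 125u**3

(5u − 4y**3)(25u**2 + 20uy**3 + 16y**6)

Recognize a difference of cubes with the parts 5u and 4y**3.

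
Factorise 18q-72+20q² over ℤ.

Pull out the common factor 2, then factor the remaining trinomial.

2(2q-3)(5q+12)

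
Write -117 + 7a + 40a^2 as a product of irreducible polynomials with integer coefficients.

Need a pair with product 40·(-117) = -4680 and sum 7: that's 72 and -65.
Split the middle term: 40a^2 + 72a - 65a - 117 = 8a(5a + 9) - 13(5a + 9).

(5a + 9)(8a - 13)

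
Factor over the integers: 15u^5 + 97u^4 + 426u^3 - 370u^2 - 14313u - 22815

Testing divisors of the constant over divisors of the leading coefficient, u = -9/5 is a root, giving the factor (5u + 9) and quotient 3u^4 + 14u^3 + 60u^2 - 182u - 2535.
Next, u = 13/3 is a root, so (3u - 13) divides it; the quotient is u^3 + 9u^2 + 59u + 195.
Continuing, u = -5 is a root, so (u + 5) divides it; the quotient is u^2 + 4u + 39.
The quadratic u^2 + 4u + 39 has discriminant -140 < 0 and is irreducible over ℤ.

(3u - 13)(5u + 9)(u + 5)(u^2 + 4u + 39)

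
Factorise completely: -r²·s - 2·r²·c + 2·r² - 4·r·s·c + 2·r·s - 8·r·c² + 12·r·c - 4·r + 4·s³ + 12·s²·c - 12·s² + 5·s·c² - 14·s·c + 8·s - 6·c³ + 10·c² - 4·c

Group: s·(-r² - 4·r·c + 2·r + 4·s² + 4·s·c - 4·s - 3·c² + 2·c) + (2·c - 2)·(-r² - 4·r·c + 2·r + 4·s² + 4·s·c - 4·s - 3·c² + 2·c); both groups contain (-r² - 4·r·c + 2·r + 4·s² + 4·s·c - 4·s - 3·c² + 2·c), so (s + 2·c - 2) is a factor with cofactor -r² - 4·r·c + 2·r + 4·s² + 4·s·c - 4·s - 3·c² + 2·c.
The cofactor groups again: -r² - 4·r·c + 2·r + 4·s² + 4·s·c - 4·s - 3·c² + 2·c = -r·(r - 2·s + c) + (-2·s - 3·c + 2)·(r - 2·s + c); both groups contain (r - 2·s + c), giving -(r + 2·s + 3·c - 2)·(r - 2·s + c).

-(s + 2·c - 2)·(r + 2·s + 3·c - 2)·(r - 2·s + c)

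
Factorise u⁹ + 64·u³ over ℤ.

Pull out the common factor u³, leaving u⁶ + 64.
Recognize a sum of cubes with the parts u² and 4.

u³·(u² + 4)·(u⁴ - 4·u² + 16)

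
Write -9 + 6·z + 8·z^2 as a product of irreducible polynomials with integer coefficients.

(2·z + 3)·(4·z - 3)

Need a pair with product 8·(-9) = -72 and sum 6: that's 12 and -6.
Split the middle term: 8·z^2 + 12·z - 6·z - 9 = 4·z·(2·z + 3) - 3·(2·z + 3).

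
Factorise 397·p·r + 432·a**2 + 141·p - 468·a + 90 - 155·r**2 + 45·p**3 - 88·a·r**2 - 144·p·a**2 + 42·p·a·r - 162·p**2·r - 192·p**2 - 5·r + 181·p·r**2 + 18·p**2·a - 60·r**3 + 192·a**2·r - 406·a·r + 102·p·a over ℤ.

(5·p - 8·a - 3·r + 2)·(3·p - 4·r - 9)·(3·p + 6·a - 5·r - 5)

Group: 3·p·(15·p**2 - 24·p·a - 29·p·r - 39·p + 32·a·r + 72·a + 12·r**2 + 19·r - 18) + (6·a - 5·r - 5)·(15·p**2 - 24·p·a - 29·p·r - 39·p + 32·a·r + 72·a + 12·r**2 + 19·r - 18); both groups contain (15·p**2 - 24·p·a - 29·p·r - 39·p + 32·a·r + 72·a + 12·r**2 + 19·r - 18), so (3·p + 6·a - 5·r - 5) is a factor with cofactor 15·p**2 - 24·p·a - 29·p·r - 39·p + 32·a·r + 72·a + 12·r**2 + 19·r - 18.
The cofactor groups again: 15·p**2 - 24·p·a - 29·p·r - 39·p + 32·a·r + 72·a + 12·r**2 + 19·r - 18 = 3·p·(5·p - 8·a - 3·r + 2) + (-4·r - 9)·(5·p - 8·a - 3·r + 2); both groups contain (5·p - 8·a - 3·r + 2), giving (3·p - 4·r - 9)·(5·p - 8·a - 3·r + 2).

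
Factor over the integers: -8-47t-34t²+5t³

Among the possible rational roots, t = -1/5 is a root, so (5t+1) is a factor; dividing leaves t²-7t-8.
The remaining quadratic factors as (t-8)(t+1).

(5t+1)(t+1)(t-8)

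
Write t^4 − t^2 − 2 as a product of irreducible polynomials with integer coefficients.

(t^2 + 1)(t^2 − 2)

Substitute u = t^2 to get a quadratic in u, then factor.
t^2 + 1 is irreducible over ℤ (sum of squares).
t^2 − 2 is irreducible over ℤ (2 is not a perfect square).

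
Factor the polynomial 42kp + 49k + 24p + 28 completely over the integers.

(6p + 7)(7k + 4)

Group as (42kp + 49k) + (24p + 28) = 7k(6p + 7) + 4(6p + 7).
Both groups share the factor (6p + 7).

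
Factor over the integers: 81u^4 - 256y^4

(3u)⁴ − (4y)⁴ = ((3u)² − (4y)²)((3u)² + (4y)²); the first factor splits again, the second (9u^2 + 16y^2) is irreducible.

(3u + 4y)(3u - 4y)(9u^2 + 16y^2)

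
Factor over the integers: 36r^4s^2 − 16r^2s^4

Pull out the common factor 4r^2s^2; 9r^2 − 4s^2 is a difference of squares.

4r^2s^2(3r + 2s)(3r − 2s)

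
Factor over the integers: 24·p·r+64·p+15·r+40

Group as (24·p·r+64·p) + (15·r+40) = 8·p·(3·r+8) + 5·(3·r+8).
Both groups share the factor (3·r+8).

(3·r+8)·(8·p+5)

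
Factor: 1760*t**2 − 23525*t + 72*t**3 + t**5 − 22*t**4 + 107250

By the rational root theorem, t = 13 is a root, giving the factor (t − 13) and quotient t**4 − 9*t**3 − 45*t**2 + 1175*t − 8250.
Next, t = 10 is a root, so (t − 10) is a factor; dividing leaves t**3 + t**2 − 35*t + 825.
Then t = −11 is a root, giving the factor (t + 11) and quotient t**2 − 10*t + 75.
The quadratic t**2 − 10*t + 75 has discriminant −200 < 0 and is irreducible over ℤ.

(t + 11)*(t − 10)*(t − 13)*(t**2 − 10*t + 75)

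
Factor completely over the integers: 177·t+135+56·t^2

Need a pair with product 56·135 = 7560 and sum 177: that's 72 and 105.
Split the middle term: 56·t^2+72·t + 105·t+135 = 8·t·(7·t+9) + 15·(7·t+9).

(7·t+9)·(8·t+15)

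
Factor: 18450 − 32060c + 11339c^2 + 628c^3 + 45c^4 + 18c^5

(3c − 5)(6c − 5)(c + 9)(c^2 − 4c + 82)

Trying the rational-root candidates, c = −9 is a root, giving the factor (c + 9) and quotient 18c^4 − 117c^3 + 1681c^2 − 3790c + 2050.
Then c = 5/6 is a root, so (6c − 5) is a factor; dividing leaves 3c^3 − 17c^2 + 266c − 410.
Then c = 5/3 is a root, giving the factor (3c − 5) and quotient c^2 − 4c + 82.
The quadratic c^2 − 4c + 82 has discriminant −312 < 0 and is irreducible over ℤ.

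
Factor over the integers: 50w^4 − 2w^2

2w^2(5w + 1)(5w − 1)

Every term has a factor of 2w^2. Then 25w^2 − 1 = (5w)² − (1)².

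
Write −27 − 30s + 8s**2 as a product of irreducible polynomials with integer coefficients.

Need a pair with product 8·(−27) = −216 and sum −30: that's 6 and −36.
Split the middle term: 8s**2 + 6s − 36s − 27 = 2s(4s + 3) − 9(4s + 3).

(2s − 9)(4s + 3)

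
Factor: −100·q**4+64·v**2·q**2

4·q**2·(4·v−5·q)·(4·v+5·q)

Pull out the common factor 4·q**2; 16·v**2−25·q**2 is a difference of squares.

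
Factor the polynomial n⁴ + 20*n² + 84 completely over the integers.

Substitute u = n² to get a quadratic in u, then factor.
n² + 14 is irreducible over ℤ (always positive, so no real roots).
n² + 6 is irreducible over ℤ (always positive, so no real roots).

(n² + 14)*(n² + 6)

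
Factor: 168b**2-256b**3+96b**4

8b**2(2b-3)(6b-7)

Pull out the common factor 8b**2, then factor the remaining trinomial.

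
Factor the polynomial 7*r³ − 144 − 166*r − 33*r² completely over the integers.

(7*r + 9)*(r + 2)*(r − 8)

Trying the rational-root candidates, r = 8 is a root, so (r − 8) divides it; the quotient is 7*r² + 23*r + 18.
The remaining quadratic factors as (r + 2)(7*r + 9).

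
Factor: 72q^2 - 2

2(6q + 1)(6q - 1)

Pull out the common factor 2; 36q^2 - 1 is a difference of squares.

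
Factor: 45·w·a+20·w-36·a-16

(5·w-4)·(9·a+4)

Group as (45·w·a+20·w) + (-36·a-16) = 5·w·(9·a+4) - 4·(9·a+4).
Both groups share the factor (9·a+4).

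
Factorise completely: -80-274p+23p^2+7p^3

(7p+2)(p+8)(p-5)

Among the possible rational roots, p = -2/7 is a root, giving the factor (7p+2) and quotient p^2+3p-40.
The remaining quadratic factors as (p-5)(p+8).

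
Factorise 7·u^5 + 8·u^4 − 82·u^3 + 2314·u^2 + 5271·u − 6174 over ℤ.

Trying the rational-root candidates, u = −3 is a root, so (u + 3) is a factor; dividing leaves 7·u^4 − 13·u^3 − 43·u^2 + 2443·u − 2058.
Then u = −7 is a root, giving the factor (u + 7) and quotient 7·u^3 − 62·u^2 + 391·u − 294.
Continuing, u = 6/7 is a root, giving the factor (7·u − 6) and quotient u^2 − 8·u + 49.
The quadratic u^2 − 8·u + 49 has discriminant −132 < 0 and is irreducible over ℤ.

(7·u − 6)·(u + 3)·(u + 7)·(u^2 − 8·u + 49)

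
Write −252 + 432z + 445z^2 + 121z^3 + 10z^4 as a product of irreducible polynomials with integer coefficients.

(2z + 7)(5z − 2)(z + 3)(z + 6)

Trying the rational-root candidates, z = −6 is a root, so (z + 6) divides it; the quotient is 10z^3 + 61z^2 + 79z − 42.
Continuing, z = −3 is a root, giving the factor (z + 3) and quotient 10z^2 + 31z − 14.
The remaining quadratic factors as (2z + 7)(5z − 2).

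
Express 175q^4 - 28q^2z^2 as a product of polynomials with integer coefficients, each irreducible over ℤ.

7q^2(5q + 2z)(5q - 2z)

Factor out 7q^2, leaving 25q^2 - 4z^2, which is a difference of two squares.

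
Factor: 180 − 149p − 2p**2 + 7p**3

Among the possible rational roots, p = 4 is a root, giving the factor (p − 4) and quotient 7p**2 + 26p − 45.
The remaining quadratic factors as (p + 5)(7p − 9).

(7p − 9)(p + 5)(p − 4)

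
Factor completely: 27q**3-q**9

-q**3(q**2-3)(q**4+3q**2+9)

Every term has a factor of q**3; factoring it out leaves -q**6+27.
Recognize a difference of cubes with the parts 3 and q**2.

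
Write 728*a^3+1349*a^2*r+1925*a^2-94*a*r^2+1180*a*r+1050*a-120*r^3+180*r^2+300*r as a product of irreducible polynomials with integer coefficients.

Group: 13*a*(56*a^2+121*a*r+105*a+30*r^2+30*r) + (-4*r+10)*(56*a^2+121*a*r+105*a+30*r^2+30*r); both groups contain (56*a^2+121*a*r+105*a+30*r^2+30*r), so (13*a-4*r+10) is a factor with cofactor 56*a^2+121*a*r+105*a+30*r^2+30*r.
The cofactor groups again: 56*a^2+121*a*r+105*a+30*r^2+30*r = 7*a*(8*a+15*r+15) + 2*r*(8*a+15*r+15); both groups contain (8*a+15*r+15), giving (7*a+2*r)*(8*a+15*r+15).

(13*a-4*r+10)*(7*a+2*r)*(8*a+15*r+15)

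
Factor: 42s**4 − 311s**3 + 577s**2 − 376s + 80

By the rational root theorem, s = 1/2 is a root, giving the factor (2s − 1) and quotient 21s**3 − 145s**2 + 216s − 80.
Next, s = 4/3 is a root, so (3s − 4) is a factor; dividing leaves 7s**2 − 39s + 20.
The remaining quadratic factors as (s − 5)(7s − 4).

(2s − 1)(3s − 4)(7s − 4)(s − 5)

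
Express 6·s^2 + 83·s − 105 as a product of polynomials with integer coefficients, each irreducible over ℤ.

(6·s − 7)·(s + 15)

Need a pair with product 6·(−105) = −630 and sum 83: that's 90 and −7.
Split the middle term: 6·s^2 + 90·s − 7·s − 105 = 6·s·(s + 15) − 7·(s + 15).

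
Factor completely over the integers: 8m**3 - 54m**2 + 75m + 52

(2m + 1)(4m - 13)(m - 4)

By the rational root theorem, m = -1/2 is a root, so (2m + 1) divides it; the quotient is 4m**2 - 29m + 52.
The remaining quadratic factors as (4m - 13)(m - 4).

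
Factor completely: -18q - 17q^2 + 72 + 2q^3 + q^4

Among the possible rational roots, q = -4 is a root, so (q + 4) is a factor; dividing leaves q^3 - 2q^2 - 9q + 18.
Next, q = 2 is a root, so (q - 2) divides it; the quotient is q^2 - 9.
The remaining quadratic factors as (q - 3)(q + 3).

(q + 3)(q + 4)(q - 2)(q - 3)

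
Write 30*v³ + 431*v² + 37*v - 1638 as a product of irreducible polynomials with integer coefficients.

(5*v - 9)*(6*v + 13)*(v + 14)

By the rational root theorem, v = -13/6 is a root, so (6*v + 13) is a factor; dividing leaves 5*v² + 61*v - 126.
The remaining quadratic factors as (5*v - 9)(v + 14).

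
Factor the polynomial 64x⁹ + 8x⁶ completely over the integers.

Pull out the common factor 8x⁶, leaving 8x³ + 1.
Recognize a sum of cubes with the parts 1 and 2x.

8x⁶(2x + 1)(4x² - 2x + 1)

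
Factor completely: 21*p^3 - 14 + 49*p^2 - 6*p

Group as (21*p^3 - 6*p) + (49*p^2 - 14) = 3*p*(7*p^2 - 2) + 7*(7*p^2 - 2).
Both groups share the factor (7*p^2 - 2).

(3*p + 7)*(7*p^2 - 2)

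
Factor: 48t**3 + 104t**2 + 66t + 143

(6t + 13)(8t**2 + 11)

Group as (48t**3 + 66t) + (104t**2 + 143) = 6t(8t**2 + 11) + 13(8t**2 + 11).
Both groups share the factor (8t**2 + 11).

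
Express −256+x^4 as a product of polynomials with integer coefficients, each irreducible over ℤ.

(x+4)(x−4)(x^2+16)

(x)⁴ − (4)⁴ = ((x)² − (4)²)((x)² + (4)²); the first factor splits again, the second (x^2+16) is irreducible.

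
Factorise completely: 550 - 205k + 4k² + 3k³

Testing divisors of the constant over divisors of the leading coefficient, k = 11/3 is a root, giving the factor (3k - 11) and quotient k² + 5k - 50.
The remaining quadratic factors as (k + 10)(k - 5).

(3k - 11)(k + 10)(k - 5)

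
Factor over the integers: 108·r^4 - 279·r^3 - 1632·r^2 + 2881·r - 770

(3·r + 11)·(3·r - 1)·(3·r - 14)·(4·r - 5)

Testing divisors of the constant over divisors of the leading coefficient, r = 5/4 is a root, giving the factor (4·r - 5) and quotient 27·r^3 - 36·r^2 - 453·r + 154.
Continuing, r = -11/3 is a root, giving the factor (3·r + 11) and quotient 9·r^2 - 45·r + 14.
The remaining quadratic factors as (3·r - 14)(3·r - 1).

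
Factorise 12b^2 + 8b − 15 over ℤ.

Need a pair with product 12·(−15) = −180 and sum 8: that's 18 and −10.
Split the middle term: 12b^2 + 18b − 10b − 15 = 6b(2b + 3) − 5(2b + 3).

(2b + 3)(6b − 5)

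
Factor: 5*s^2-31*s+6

(5*s-1)*(s-6)

Need a pair with product 5·6 = 30 and sum -31: that's -1 and -30.
Split the middle term: 5*s^2-s - 30*s+6 = s*(5*s-1) - 6*(5*s-1).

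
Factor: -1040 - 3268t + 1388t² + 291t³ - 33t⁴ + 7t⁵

Among the possible rational roots, t = -4 is a root, giving the factor (t + 4) and quotient 7t⁴ - 61t³ + 535t² - 752t - 260.
Then t = 2 is a root, so (t - 2) divides it; the quotient is 7t³ - 47t² + 441t + 130.
Continuing, t = -2/7 is a root, so (7t + 2) divides it; the quotient is t² - 7t + 65.
The quadratic t² - 7t + 65 has discriminant -211 < 0 and is irreducible over ℤ.

(7t + 2)(t + 4)(t - 2)(t² - 7t + 65)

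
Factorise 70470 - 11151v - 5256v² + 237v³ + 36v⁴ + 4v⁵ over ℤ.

By the rational root theorem, v = 15/2 is a root, so (2v - 15) divides it; the quotient is 2v⁴ + 33v³ + 366v² + 117v - 4698.
Then v = -9/2 is a root, so (2v + 9) is a factor; dividing leaves v³ + 12v² + 129v - 522.
Continuing, v = 3 is a root, so (v - 3) is a factor; dividing leaves v² + 15v + 174.
The quadratic v² + 15v + 174 has discriminant -471 < 0 and is irreducible over ℤ.

(2v + 9)(2v - 15)(v - 3)(v² + 15v + 174)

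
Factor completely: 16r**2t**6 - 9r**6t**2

-r**2t**2(3r**2 + 4t**2)(3r**2 - 4t**2)

Pull out the common factor r**2t**2, leaving -9r**4 + 16t**4.
Recognize a difference of squares with the parts 4t**2 and 3r**2.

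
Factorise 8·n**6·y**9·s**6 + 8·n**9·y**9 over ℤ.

Pull out the common factor 8·n**6·y**9, leaving n**3 + s**6.
Recognize a sum of cubes with the parts s**2 and n.

8·n**6·y**9·(n + s**2)·(n**2 - n·s**2 + s**4)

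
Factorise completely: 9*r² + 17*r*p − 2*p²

Group: 9*r*(r + 2*p) − p*(r + 2*p); both groups contain (r + 2*p).

(9*r − p)*(r + 2*p)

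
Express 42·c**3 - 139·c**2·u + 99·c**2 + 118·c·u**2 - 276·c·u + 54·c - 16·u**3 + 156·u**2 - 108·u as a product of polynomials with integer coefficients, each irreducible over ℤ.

(6·c - u + 9)·(7·c - 8·u + 6)·(c - 2·u)

Group: c·(42·c**2 - 55·c·u + 99·c + 8·u**2 - 78·u + 54) - 2·u·(42·c**2 - 55·c·u + 99·c + 8·u**2 - 78·u + 54); both groups contain (42·c**2 - 55·c·u + 99·c + 8·u**2 - 78·u + 54), so (c - 2·u) is a factor with cofactor 42·c**2 - 55·c·u + 99·c + 8·u**2 - 78·u + 54.
The cofactor groups again: 42·c**2 - 55·c·u + 99·c + 8·u**2 - 78·u + 54 = 6·c·(7·c - 8·u + 6) + (-u + 9)·(7·c - 8·u + 6); both groups contain (7·c - 8·u + 6), giving (6·c - u + 9)·(7·c - 8·u + 6).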